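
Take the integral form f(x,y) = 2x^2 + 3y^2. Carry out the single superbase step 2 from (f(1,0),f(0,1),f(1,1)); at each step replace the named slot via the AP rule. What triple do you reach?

start (2,3,5) = (f(1,0),f(0,1),f(1,1))
replace slot 2: 2·(2+5) − 3 = 11 → (2,11,5)

2,11,5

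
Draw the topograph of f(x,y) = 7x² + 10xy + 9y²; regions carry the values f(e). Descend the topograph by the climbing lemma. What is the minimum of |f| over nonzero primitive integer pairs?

translate: b→-4 (≡10 mod 14), so (7,10,9)→(7,-4,6)
flip: (7,-4,6)→(6,4,7)
reduced (well bottom): (6,4,7) with a≤c, −a<b≤a
well minimum = a = 6

6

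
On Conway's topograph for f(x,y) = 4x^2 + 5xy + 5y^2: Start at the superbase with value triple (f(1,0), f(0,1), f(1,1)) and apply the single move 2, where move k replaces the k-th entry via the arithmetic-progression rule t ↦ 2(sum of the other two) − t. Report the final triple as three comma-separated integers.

start (4,5,14) = (f(1,0),f(0,1),f(1,1))
replace slot 2: 2·(4+14) − 5 = 31 → (4,31,14)

4,31,14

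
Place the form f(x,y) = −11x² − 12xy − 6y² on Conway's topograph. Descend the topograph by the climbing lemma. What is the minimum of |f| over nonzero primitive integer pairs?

translate: b→-10 (≡12 mod 22), so (11,12,6)→(11,-10,5)
flip: (11,-10,5)→(5,10,11)
translate: b→0 (≡10 mod 10), so (5,10,11)→(5,0,6)
reduced (well bottom): (5,0,6) with a≤c, −a<b≤a
well minimum |f| = |-5| = 5 (negative-definite)

5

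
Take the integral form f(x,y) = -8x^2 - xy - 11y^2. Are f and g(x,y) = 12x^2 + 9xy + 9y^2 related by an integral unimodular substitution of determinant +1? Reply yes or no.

D₁ = -351, D₂ = -351
f is negative-definite; reduce −f:
−f: reduced (well bottom): (8,1,11) with a≤c, −a<b≤a
flip sign back: reduced form of f is (-8,-1,-11)
g: flip: (12,9,9)→(9,-9,12)
g: translate: b→9 (≡-9 mod 18), so (9,-9,12)→(9,9,12)
g: reduced (well bottom): (9,9,12) with a≤c, −a<b≤a
reduced forms (-8, -1, -11) vs (9, 9, 12) ⇒ inequivalent

no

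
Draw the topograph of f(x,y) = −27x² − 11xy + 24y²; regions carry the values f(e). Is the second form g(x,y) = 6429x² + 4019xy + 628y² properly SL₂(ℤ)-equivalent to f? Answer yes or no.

D₁ = 2713, D₂ = 2713
river cycle of f (length 42): (24, 11, -27), (-27, 43, 8), (8, 37, -42), (-42, 47, 3), (3, 49, -26), (-26, 3, 26), (26, 49, -3), (-3, 47, 42), (42, 37, -8), (-8, 43, 27), … (32 more)
river cycle of g (length 42): (24, 11, -27), (-27, 43, 8), (8, 37, -42), (-42, 47, 3), (3, 49, -26), (-26, 3, 26), (26, 49, -3), (-3, 47, 42), (42, 37, -8), (-8, 43, 27), … (32 more)
cycles coincide ⇒ equivalent

yes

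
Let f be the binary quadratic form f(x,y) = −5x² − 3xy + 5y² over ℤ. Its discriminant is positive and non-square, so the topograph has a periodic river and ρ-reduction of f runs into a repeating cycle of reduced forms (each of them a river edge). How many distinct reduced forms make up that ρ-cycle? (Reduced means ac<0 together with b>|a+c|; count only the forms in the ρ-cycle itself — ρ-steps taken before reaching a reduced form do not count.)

D = 109, ⌊√D⌋ = 10
descent: ρ → (5,3,-5)  [lands on river]
river: ρ → (-5,7,3)
river: ρ → (3,5,-7)
river: ρ → (-7,9,1)
river: ρ → (1,9,-7)
river: ρ → (-7,5,3)
river: ρ → (3,7,-5)
river: ρ → (-5,3,5)
river: ρ → (5,7,-3)
river: ρ → (-3,5,7)
river: ρ → (7,9,-1)
river: ρ → (-1,9,7)
river: ρ → (7,5,-3)
river: ρ → (-3,7,5)
ρ-cycle length = 14 (tail of 1 descent step not counted)

14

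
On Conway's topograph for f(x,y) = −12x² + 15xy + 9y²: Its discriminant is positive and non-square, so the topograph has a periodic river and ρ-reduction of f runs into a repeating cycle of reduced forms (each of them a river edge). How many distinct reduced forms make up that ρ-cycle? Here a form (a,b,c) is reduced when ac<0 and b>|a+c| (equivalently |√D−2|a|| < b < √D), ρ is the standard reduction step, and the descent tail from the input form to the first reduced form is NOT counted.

D = 657, ⌊√D⌋ = 25
river: ρ → (9,21,-6)
river: ρ → (-6,15,18)
river: ρ → (18,21,-3)
river: ρ → (-3,21,18)
river: ρ → (18,15,-6)
river: ρ → (-6,21,9)
river: ρ → (9,15,-12)
river: ρ → (-12,9,12)
river: ρ → (12,15,-9)
river: ρ → (-9,21,6)
river: ρ → (6,15,-18)
river: ρ → (-18,21,3)
river: ρ → (3,21,-18)
river: ρ → (-18,15,6)
river: ρ → (6,21,-9)
river: ρ → (-9,15,12)
river: ρ → (12,9,-12)
river: ρ → (-12,15,9)
ρ-cycle length = 18 (tail of 0 descent steps not counted)

18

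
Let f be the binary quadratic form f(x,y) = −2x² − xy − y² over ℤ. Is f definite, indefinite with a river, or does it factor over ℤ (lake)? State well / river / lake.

D = b²−4ac = (-1)² − 4·(-2)·(-1) = -7
D < 0 ⇒ definite ⇒ every region one sign ⇒ single well

well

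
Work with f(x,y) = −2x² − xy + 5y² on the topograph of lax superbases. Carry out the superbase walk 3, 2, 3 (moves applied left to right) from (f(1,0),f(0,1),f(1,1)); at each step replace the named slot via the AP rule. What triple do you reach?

start (-2,5,2) = (f(1,0),f(0,1),f(1,1))
replace slot 3: 2·((-2)+5) − 2 = 4 → (-2,5,4)
replace slot 2: 2·((-2)+4) − 5 = -1 → (-2,-1,4)
replace slot 3: 2·((-2)+(-1)) − 4 = -10 → (-2,-1,-10)

-2,-1,-10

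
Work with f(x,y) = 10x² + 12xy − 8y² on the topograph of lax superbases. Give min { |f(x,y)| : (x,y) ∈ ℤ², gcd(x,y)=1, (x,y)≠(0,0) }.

river: ρ → (-8,20,2)
river: ρ → (2,20,-8)
river: ρ → (-8,12,10)
river: ρ → (10,8,-10)
river: ρ → (-10,12,8)
river: ρ → (8,20,-2)
river: ρ → (-2,20,8)
river: ρ → (8,12,-10)
river: ρ → (-10,8,10)
river: ρ → (10,12,-8)
closes: descent 0, river 10
min |a| on river = 2

2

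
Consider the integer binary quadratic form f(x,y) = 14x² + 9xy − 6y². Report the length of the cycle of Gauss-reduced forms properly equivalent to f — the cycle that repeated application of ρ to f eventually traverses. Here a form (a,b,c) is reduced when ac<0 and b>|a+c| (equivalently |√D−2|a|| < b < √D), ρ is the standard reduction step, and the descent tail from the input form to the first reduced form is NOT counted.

D = 417, ⌊√D⌋ = 20
river: ρ → (-6,15,8)
river: ρ → (8,17,-4)
river: ρ → (-4,15,12)
river: ρ → (12,9,-7)
river: ρ → (-7,19,2)
river: ρ → (2,17,-16)
river: ρ → (-16,15,3)
river: ρ → (3,15,-16)
river: ρ → (-16,17,2)
river: ρ → (2,19,-7)
river: ρ → (-7,9,12)
river: ρ → (12,15,-4)
river: ρ → (-4,17,8)
river: ρ → (8,15,-6)
river: ρ → (-6,9,14)
river: ρ → (14,19,-1)
river: ρ → (-1,19,14)
river: ρ → (14,9,-6)
ρ-cycle length = 18 (tail of 0 descent steps not counted)

18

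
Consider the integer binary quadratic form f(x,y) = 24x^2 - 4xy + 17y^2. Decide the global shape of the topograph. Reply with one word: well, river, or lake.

D = b²−4ac = (-4)² − 4·24·17 = -1616
D < 0 ⇒ definite ⇒ every region one sign ⇒ single well

well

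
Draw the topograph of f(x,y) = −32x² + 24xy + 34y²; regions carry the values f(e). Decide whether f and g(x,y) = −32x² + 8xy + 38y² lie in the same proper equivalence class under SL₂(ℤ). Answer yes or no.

D₁ = 4928, D₂ = 4928
river cycle of f (length 8): (34, 44, -22), (-22, 44, 34), (34, 24, -32), (-32, 40, 26), (26, 64, -8), (-8, 64, 26), (26, 40, -32), (-32, 24, 34)
river cycle of g (length 6): (38, 68, -2), (-2, 68, 38), (38, 8, -32), (-32, 56, 14), (14, 56, -32), (-32, 8, 38)
cycles differ ⇒ inequivalent

no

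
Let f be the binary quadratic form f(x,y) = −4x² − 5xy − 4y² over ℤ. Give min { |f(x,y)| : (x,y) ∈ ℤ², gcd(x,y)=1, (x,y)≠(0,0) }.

translate: b→-3 (≡5 mod 8), so (4,5,4)→(4,-3,3)
flip: (4,-3,3)→(3,3,4)
reduced (well bottom): (3,3,4) with a≤c, −a<b≤a
well minimum |f| = |-3| = 3 (negative-definite)

3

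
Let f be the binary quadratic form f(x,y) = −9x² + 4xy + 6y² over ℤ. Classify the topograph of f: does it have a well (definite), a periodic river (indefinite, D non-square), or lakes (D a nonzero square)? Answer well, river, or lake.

D = b²−4ac = 4² − 4·(-9)·6 = 232
D > 0 non-square ⇒ indefinite ⇒ periodic river

river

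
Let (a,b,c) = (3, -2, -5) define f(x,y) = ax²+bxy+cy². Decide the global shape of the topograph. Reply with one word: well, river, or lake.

D = b²−4ac = (-2)² − 4·3·(-5) = 64
D = 8² is a perfect square ⇒ form factors over ℤ ⇒ lakes

lake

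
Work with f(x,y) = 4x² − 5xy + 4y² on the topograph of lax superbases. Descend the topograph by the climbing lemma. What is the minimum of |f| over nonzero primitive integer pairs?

translate: b→3 (≡-5 mod 8), so (4,-5,4)→(4,3,3)
flip: (4,3,3)→(3,-3,4)
translate: b→3 (≡-3 mod 6), so (3,-3,4)→(3,3,4)
reduced (well bottom): (3,3,4) with a≤c, −a<b≤a
well minimum = a = 3

3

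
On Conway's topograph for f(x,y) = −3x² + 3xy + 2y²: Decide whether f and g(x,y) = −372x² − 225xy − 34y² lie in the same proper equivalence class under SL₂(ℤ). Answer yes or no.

D₁ = 33, D₂ = 33
river cycle of f (length 4): (2, 5, -1), (-1, 5, 2), (2, 3, -3), (-3, 3, 2)
river cycle of g (length 4): (-3, 3, 2), (2, 5, -1), (-1, 5, 2), (2, 3, -3)
cycles coincide ⇒ equivalent

yes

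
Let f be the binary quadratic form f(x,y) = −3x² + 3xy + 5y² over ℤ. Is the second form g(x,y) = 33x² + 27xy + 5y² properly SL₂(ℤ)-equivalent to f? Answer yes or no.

D₁ = 69, D₂ = 69
river cycle of f (length 4): (5, 7, -1), (-1, 7, 5), (5, 3, -3), (-3, 3, 5)
river cycle of g (length 4): (5, 3, -3), (-3, 3, 5), (5, 7, -1), (-1, 7, 5)
cycles coincide ⇒ equivalent

yes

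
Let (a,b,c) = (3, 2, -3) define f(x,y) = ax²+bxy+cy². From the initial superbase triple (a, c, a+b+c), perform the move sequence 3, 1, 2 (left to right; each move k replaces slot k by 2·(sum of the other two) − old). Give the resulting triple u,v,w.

start (3,-3,2) = (f(1,0),f(0,1),f(1,1))
replace slot 3: 2·(3+(-3)) − 2 = -2 → (3,-3,-2)
replace slot 1: 2·((-3)+(-2)) − 3 = -13 → (-13,-3,-2)
replace slot 2: 2·((-13)+(-2)) − (-3) = -27 → (-13,-27,-2)

-13,-27,-2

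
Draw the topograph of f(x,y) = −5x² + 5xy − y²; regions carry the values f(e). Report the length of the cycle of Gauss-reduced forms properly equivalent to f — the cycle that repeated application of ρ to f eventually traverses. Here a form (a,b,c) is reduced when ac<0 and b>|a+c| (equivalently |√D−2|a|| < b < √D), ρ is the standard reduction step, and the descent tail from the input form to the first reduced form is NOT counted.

D = 5, ⌊√D⌋ = 2
descent: ρ → (-1,1,1)  [lands on river]
river: ρ → (1,1,-1)
ρ-cycle length = 2 (tail of 1 descent step not counted)

2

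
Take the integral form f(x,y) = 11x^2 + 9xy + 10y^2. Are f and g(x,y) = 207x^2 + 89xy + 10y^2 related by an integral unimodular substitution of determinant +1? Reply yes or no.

D₁ = -359, D₂ = -359
f: flip: (11,9,10)→(10,-9,11)
f: reduced (well bottom): (10,-9,11) with a≤c, −a<b≤a
g: flip: (207,89,10)→(10,-89,207)
g: translate: b→-9 (≡-89 mod 20), so (10,-89,207)→(10,-9,11)
g: reduced (well bottom): (10,-9,11) with a≤c, −a<b≤a
reduced forms (10, -9, 11) vs (10, -9, 11) ⇒ equivalent

yes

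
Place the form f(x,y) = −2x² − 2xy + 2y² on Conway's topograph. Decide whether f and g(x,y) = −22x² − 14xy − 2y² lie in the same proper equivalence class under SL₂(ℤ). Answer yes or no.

D₁ = 20, D₂ = 20
river cycle of f (length 2): (2, 2, -2), (-2, 2, 2)
river cycle of g (length 2): (-2, 2, 2), (2, 2, -2)
cycles coincide ⇒ equivalent

yes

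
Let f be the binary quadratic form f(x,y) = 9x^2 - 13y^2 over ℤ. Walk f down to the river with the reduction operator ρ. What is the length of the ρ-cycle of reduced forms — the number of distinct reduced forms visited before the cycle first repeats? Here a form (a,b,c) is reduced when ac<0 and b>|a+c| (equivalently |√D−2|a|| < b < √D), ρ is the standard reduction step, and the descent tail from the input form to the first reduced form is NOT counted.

D = 468, ⌊√D⌋ = 21
descent: ρ → (-13,0,9)
descent: ρ → (9,18,-4)  [lands on river]
river: ρ → (-4,14,17)
river: ρ → (17,20,-1)
river: ρ → (-1,20,17)
river: ρ → (17,14,-4)
river: ρ → (-4,18,9)
ρ-cycle length = 6 (tail of 2 descent steps not counted)

6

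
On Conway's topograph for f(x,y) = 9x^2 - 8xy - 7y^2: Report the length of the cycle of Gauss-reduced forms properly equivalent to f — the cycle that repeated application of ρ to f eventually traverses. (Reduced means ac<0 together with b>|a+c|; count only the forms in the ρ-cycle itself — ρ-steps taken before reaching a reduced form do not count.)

D = 316, ⌊√D⌋ = 17
descent: ρ → (-7,8,9)  [lands on river]
river: ρ → (9,10,-6)
river: ρ → (-6,14,5)
river: ρ → (5,16,-3)
river: ρ → (-3,14,10)
river: ρ → (10,6,-7)
ρ-cycle length = 6 (tail of 1 descent step not counted)

6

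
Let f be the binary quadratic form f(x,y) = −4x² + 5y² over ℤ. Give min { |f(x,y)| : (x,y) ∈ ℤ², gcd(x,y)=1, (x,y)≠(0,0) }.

descent: ρ → (5,0,-4)
descent: ρ → (-4,8,1)  [lands on river]
river: ρ → (1,8,-4)
closes: descent 2, river 2
min |a| on river = 1

1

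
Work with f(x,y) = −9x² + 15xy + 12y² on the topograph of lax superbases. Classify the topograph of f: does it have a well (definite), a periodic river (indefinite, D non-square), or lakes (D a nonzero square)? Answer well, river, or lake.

D = b²−4ac = 15² − 4·(-9)·12 = 657
D > 0 non-square ⇒ indefinite ⇒ periodic river

river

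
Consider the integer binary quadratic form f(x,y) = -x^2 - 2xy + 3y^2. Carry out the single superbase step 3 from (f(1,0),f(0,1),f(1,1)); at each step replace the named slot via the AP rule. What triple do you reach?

start (-1,3,0) = (f(1,0),f(0,1),f(1,1))
replace slot 3: 2·((-1)+3) − 0 = 4 → (-1,3,4)

-1,3,4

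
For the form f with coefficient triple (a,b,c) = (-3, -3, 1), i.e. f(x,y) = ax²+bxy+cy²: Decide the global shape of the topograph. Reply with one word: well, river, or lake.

D = b²−4ac = (-3)² − 4·(-3)·1 = 21
D > 0 non-square ⇒ indefinite ⇒ periodic river

river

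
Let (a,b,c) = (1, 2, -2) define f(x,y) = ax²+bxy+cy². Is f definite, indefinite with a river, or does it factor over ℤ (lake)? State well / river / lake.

D = b²−4ac = 2² − 4·1·(-2) = 12
D > 0 non-square ⇒ indefinite ⇒ periodic river

river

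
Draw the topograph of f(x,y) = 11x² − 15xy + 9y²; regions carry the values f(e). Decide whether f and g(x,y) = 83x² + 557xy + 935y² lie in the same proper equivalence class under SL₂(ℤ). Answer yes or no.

D₁ = -171, D₂ = -171
f: translate: b→7 (≡-15 mod 22), so (11,-15,9)→(11,7,5)
f: flip: (11,7,5)→(5,-7,11)
f: translate: b→3 (≡-7 mod 10), so (5,-7,11)→(5,3,9)
f: reduced (well bottom): (5,3,9) with a≤c, −a<b≤a
g: translate: b→59 (≡557 mod 166), so (83,557,935)→(83,59,11)
g: flip: (83,59,11)→(11,-59,83)
g: translate: b→7 (≡-59 mod 22), so (11,-59,83)→(11,7,5)
g: flip: (11,7,5)→(5,-7,11)
g: translate: b→3 (≡-7 mod 10), so (5,-7,11)→(5,3,9)
g: reduced (well bottom): (5,3,9) with a≤c, −a<b≤a
reduced forms (5, 3, 9) vs (5, 3, 9) ⇒ equivalent

yes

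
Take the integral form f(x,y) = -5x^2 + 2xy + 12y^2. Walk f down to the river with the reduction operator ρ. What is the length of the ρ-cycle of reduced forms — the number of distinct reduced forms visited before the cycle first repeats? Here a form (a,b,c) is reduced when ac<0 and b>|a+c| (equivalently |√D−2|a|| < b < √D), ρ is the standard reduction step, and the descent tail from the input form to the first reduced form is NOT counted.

D = 244, ⌊√D⌋ = 15
descent: ρ → (12,-2,-5)
descent: ρ → (-5,12,5)  [lands on river]
river: ρ → (5,8,-9)
river: ρ → (-9,10,4)
river: ρ → (4,14,-3)
river: ρ → (-3,10,12)
river: ρ → (12,14,-1)
river: ρ → (-1,14,12)
river: ρ → (12,10,-3)
river: ρ → (-3,14,4)
river: ρ → (4,10,-9)
river: ρ → (-9,8,5)
river: ρ → (5,12,-5)
river: ρ → (-5,8,9)
river: ρ → (9,10,-4)
river: ρ → (-4,14,3)
river: ρ → (3,10,-12)
river: ρ → (-12,14,1)
river: ρ → (1,14,-12)
river: ρ → (-12,10,3)
river: ρ → (3,14,-4)
river: ρ → (-4,10,9)
river: ρ → (9,8,-5)
ρ-cycle length = 22 (tail of 2 descent steps not counted)

22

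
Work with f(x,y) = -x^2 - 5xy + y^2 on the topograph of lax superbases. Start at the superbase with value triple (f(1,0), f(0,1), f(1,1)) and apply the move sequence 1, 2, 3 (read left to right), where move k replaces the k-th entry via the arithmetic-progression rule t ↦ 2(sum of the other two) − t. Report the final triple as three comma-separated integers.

start (-1,1,-5) = (f(1,0),f(0,1),f(1,1))
replace slot 1: 2·(1+(-5)) − (-1) = -7 → (-7,1,-5)
replace slot 2: 2·((-7)+(-5)) − 1 = -25 → (-7,-25,-5)
replace slot 3: 2·((-7)+(-25)) − (-5) = -59 → (-7,-25,-59)

-7,-25,-59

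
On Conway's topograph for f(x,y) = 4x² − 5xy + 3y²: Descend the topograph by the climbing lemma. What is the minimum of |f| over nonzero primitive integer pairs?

translate: b→3 (≡-5 mod 8), so (4,-5,3)→(4,3,2)
flip: (4,3,2)→(2,-3,4)
translate: b→1 (≡-3 mod 4), so (2,-3,4)→(2,1,3)
reduced (well bottom): (2,1,3) with a≤c, −a<b≤a
well minimum = a = 2

2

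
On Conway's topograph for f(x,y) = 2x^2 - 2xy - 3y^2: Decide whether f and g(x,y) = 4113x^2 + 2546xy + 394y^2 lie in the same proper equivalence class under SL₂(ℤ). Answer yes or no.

D₁ = 28, D₂ = 28
river cycle of f (length 4): (-3, 2, 2), (2, 2, -3), (-3, 4, 1), (1, 4, -3)
river cycle of g (length 4): (2, 2, -3), (-3, 4, 1), (1, 4, -3), (-3, 2, 2)
cycles coincide ⇒ equivalent

yes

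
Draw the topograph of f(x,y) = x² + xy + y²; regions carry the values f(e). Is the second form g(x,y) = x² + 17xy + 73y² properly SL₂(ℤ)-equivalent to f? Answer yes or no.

D₁ = -3, D₂ = -3
f: reduced (well bottom): (1,1,1) with a≤c, −a<b≤a
g: translate: b→1 (≡17 mod 2), so (1,17,73)→(1,1,1)
g: reduced (well bottom): (1,1,1) with a≤c, −a<b≤a
reduced forms (1, 1, 1) vs (1, 1, 1) ⇒ equivalent

yes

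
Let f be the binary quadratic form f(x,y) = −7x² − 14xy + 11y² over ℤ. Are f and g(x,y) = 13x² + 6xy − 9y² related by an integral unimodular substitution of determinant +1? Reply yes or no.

D₁ = 504, D₂ = 504
river cycle of f (length 10): (11, 14, -7), (-7, 14, 11), (11, 8, -10), (-10, 12, 9), (9, 6, -13), (-13, 20, 2), (2, 20, -13), (-13, 6, 9), (9, 12, -10), (-10, 8, 11)
river cycle of g (length 10): (-9, 12, 10), (10, 8, -11), (-11, 14, 7), (7, 14, -11), (-11, 8, 10), (10, 12, -9), (-9, 6, 13), (13, 20, -2), (-2, 20, 13), (13, 6, -9)
cycles differ ⇒ inequivalent

no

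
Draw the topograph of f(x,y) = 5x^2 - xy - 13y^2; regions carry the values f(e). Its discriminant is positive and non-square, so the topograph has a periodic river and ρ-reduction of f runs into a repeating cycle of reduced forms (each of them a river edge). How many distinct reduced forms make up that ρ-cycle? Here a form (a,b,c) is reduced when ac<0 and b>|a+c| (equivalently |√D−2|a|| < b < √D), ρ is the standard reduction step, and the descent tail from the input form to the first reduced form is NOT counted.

D = 261, ⌊√D⌋ = 16
descent: ρ → (-13,1,5)
descent: ρ → (5,9,-9)  [lands on river]
river: ρ → (-9,9,5)
river: ρ → (5,11,-7)
river: ρ → (-7,3,9)
river: ρ → (9,15,-1)
river: ρ → (-1,15,9)
river: ρ → (9,3,-7)
river: ρ → (-7,11,5)
ρ-cycle length = 8 (tail of 2 descent steps not counted)

8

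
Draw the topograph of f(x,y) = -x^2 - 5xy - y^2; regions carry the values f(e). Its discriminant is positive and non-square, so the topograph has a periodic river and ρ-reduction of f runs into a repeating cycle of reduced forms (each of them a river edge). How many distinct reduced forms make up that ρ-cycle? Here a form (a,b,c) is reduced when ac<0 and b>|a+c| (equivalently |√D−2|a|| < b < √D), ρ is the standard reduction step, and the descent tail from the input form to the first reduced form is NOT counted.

D = 21, ⌊√D⌋ = 4
descent: ρ → (-1,3,3)  [lands on river]
river: ρ → (3,3,-1)
ρ-cycle length = 2 (tail of 1 descent step not counted)

2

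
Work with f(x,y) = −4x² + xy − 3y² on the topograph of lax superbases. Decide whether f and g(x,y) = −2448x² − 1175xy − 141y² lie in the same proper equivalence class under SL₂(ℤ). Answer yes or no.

D₁ = -47, D₂ = -47
f is negative-definite; reduce −f:
−f: flip: (4,-1,3)→(3,1,4)
−f: reduced (well bottom): (3,1,4) with a≤c, −a<b≤a
flip sign back: reduced form of f is (-3,-1,-4)
g is negative-definite; reduce −g:
−g: flip: (2448,1175,141)→(141,-1175,2448)
−g: translate: b→-47 (≡-1175 mod 282), so (141,-1175,2448)→(141,-47,4)
−g: flip: (141,-47,4)→(4,47,141)
−g: translate: b→-1 (≡47 mod 8), so (4,47,141)→(4,-1,3)
−g: flip: (4,-1,3)→(3,1,4)
−g: reduced (well bottom): (3,1,4) with a≤c, −a<b≤a
flip sign back: reduced form of g is (-3,-1,-4)
reduced forms (-3, -1, -4) vs (-3, -1, -4) ⇒ equivalent

yes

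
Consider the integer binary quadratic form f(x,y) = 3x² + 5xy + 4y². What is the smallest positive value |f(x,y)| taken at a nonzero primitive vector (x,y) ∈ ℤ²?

translate: b→-1 (≡5 mod 6), so (3,5,4)→(3,-1,2)
flip: (3,-1,2)→(2,1,3)
reduced (well bottom): (2,1,3) with a≤c, −a<b≤a
well minimum = a = 2

2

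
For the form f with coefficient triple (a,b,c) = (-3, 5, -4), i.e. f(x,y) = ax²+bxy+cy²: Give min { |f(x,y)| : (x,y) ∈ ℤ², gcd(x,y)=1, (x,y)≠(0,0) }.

translate: b→1 (≡-5 mod 6), so (3,-5,4)→(3,1,2)
flip: (3,1,2)→(2,-1,3)
reduced (well bottom): (2,-1,3) with a≤c, −a<b≤a
well minimum |f| = |-2| = 2 (negative-definite)

2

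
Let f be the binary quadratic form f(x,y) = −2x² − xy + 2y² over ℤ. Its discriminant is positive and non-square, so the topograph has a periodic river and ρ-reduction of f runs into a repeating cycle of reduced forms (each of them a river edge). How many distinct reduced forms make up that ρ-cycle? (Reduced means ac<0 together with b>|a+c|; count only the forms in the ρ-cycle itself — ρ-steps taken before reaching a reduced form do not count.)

D = 17, ⌊√D⌋ = 4
descent: ρ → (2,1,-2)  [lands on river]
river: ρ → (-2,3,1)
river: ρ → (1,3,-2)
river: ρ → (-2,1,2)
river: ρ → (2,3,-1)
river: ρ → (-1,3,2)
ρ-cycle length = 6 (tail of 1 descent step not counted)

6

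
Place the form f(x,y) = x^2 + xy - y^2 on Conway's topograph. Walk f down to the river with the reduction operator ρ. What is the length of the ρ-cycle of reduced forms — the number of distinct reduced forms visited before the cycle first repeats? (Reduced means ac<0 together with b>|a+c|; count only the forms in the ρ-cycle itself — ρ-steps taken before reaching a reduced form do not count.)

D = 5, ⌊√D⌋ = 2
river: ρ → (-1,1,1)
river: ρ → (1,1,-1)
ρ-cycle length = 2 (tail of 0 descent steps not counted)

2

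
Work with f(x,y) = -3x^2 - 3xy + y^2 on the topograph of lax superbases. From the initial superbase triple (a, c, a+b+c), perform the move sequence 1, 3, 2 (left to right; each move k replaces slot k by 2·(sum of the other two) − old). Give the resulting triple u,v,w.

start (-3,1,-5) = (f(1,0),f(0,1),f(1,1))
replace slot 1: 2·(1+(-5)) − (-3) = -5 → (-5,1,-5)
replace slot 3: 2·((-5)+1) − (-5) = -3 → (-5,1,-3)
replace slot 2: 2·((-5)+(-3)) − 1 = -17 → (-5,-17,-3)

-5,-17,-3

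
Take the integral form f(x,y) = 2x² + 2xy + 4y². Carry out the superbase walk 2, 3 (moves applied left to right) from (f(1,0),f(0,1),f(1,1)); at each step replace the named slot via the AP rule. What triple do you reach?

start (2,4,8) = (f(1,0),f(0,1),f(1,1))
replace slot 2: 2·(2+8) − 4 = 16 → (2,16,8)
replace slot 3: 2·(2+16) − 8 = 28 → (2,16,28)

2,16,28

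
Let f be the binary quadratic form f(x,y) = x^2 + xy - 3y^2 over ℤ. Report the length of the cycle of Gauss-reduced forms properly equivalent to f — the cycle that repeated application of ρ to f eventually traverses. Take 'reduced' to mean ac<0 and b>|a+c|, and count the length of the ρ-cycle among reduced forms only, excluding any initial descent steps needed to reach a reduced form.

D = 13, ⌊√D⌋ = 3
descent: ρ → (-3,-1,1)
descent: ρ → (1,3,-1)  [lands on river]
river: ρ → (-1,3,1)
ρ-cycle length = 2 (tail of 2 descent steps not counted)

2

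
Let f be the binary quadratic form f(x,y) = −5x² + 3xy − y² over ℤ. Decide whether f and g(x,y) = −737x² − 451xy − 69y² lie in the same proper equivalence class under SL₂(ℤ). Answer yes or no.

D₁ = -11, D₂ = -11
f is negative-definite; reduce −f:
−f: flip: (5,-3,1)→(1,3,5)
−f: translate: b→1 (≡3 mod 2), so (1,3,5)→(1,1,3)
−f: reduced (well bottom): (1,1,3) with a≤c, −a<b≤a
flip sign back: reduced form of f is (-1,-1,-3)
g is negative-definite; reduce −g:
−g: flip: (737,451,69)→(69,-451,737)
−g: translate: b→-37 (≡-451 mod 138), so (69,-451,737)→(69,-37,5)
−g: flip: (69,-37,5)→(5,37,69)
−g: translate: b→-3 (≡37 mod 10), so (5,37,69)→(5,-3,1)
−g: flip: (5,-3,1)→(1,3,5)
−g: translate: b→1 (≡3 mod 2), so (1,3,5)→(1,1,3)
−g: reduced (well bottom): (1,1,3) with a≤c, −a<b≤a
flip sign back: reduced form of g is (-1,-1,-3)
reduced forms (-1, -1, -3) vs (-1, -1, -3) ⇒ equivalent

yes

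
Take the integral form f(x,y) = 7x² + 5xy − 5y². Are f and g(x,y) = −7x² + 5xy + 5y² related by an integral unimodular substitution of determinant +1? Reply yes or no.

D₁ = 165, D₂ = 165
river cycle of f (length 4): (-5, 5, 7), (7, 9, -3), (-3, 9, 7), (7, 5, -5)
river cycle of g (length 4): (5, 5, -7), (-7, 9, 3), (3, 9, -7), (-7, 5, 5)
cycles differ ⇒ inequivalent

no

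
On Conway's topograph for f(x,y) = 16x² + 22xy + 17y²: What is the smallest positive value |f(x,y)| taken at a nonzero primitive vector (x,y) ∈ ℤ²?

translate: b→-10 (≡22 mod 32), so (16,22,17)→(16,-10,11)
flip: (16,-10,11)→(11,10,16)
reduced (well bottom): (11,10,16) with a≤c, −a<b≤a
well minimum = a = 11

11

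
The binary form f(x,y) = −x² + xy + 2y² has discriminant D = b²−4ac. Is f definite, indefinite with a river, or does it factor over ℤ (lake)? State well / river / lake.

D = b²−4ac = 1² − 4·(-1)·2 = 9
D = 3² is a perfect square ⇒ form factors over ℤ ⇒ lakes

lake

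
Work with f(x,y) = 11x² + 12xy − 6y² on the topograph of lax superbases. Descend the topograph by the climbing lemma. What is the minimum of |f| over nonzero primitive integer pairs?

river: ρ → (-6,12,11)
river: ρ → (11,10,-7)
river: ρ → (-7,18,3)
river: ρ → (3,18,-7)
river: ρ → (-7,10,11)
river: ρ → (11,12,-6)
closes: descent 0, river 6
min |a| on river = 3

3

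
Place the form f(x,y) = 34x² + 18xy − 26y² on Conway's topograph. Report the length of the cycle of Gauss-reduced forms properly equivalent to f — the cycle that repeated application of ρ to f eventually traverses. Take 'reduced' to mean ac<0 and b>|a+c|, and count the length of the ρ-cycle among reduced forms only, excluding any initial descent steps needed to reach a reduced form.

D = 3860, ⌊√D⌋ = 62
river: ρ → (-26,34,26)
river: ρ → (26,18,-34)
river: ρ → (-34,50,10)
river: ρ → (10,50,-34)
river: ρ → (-34,18,26)
river: ρ → (26,34,-26)
river: ρ → (-26,18,34)
river: ρ → (34,50,-10)
river: ρ → (-10,50,34)
river: ρ → (34,18,-26)
ρ-cycle length = 10 (tail of 0 descent steps not counted)

10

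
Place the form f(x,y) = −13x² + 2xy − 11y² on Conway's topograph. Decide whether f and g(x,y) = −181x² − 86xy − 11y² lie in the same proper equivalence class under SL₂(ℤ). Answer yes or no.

D₁ = -568, D₂ = -568
f is negative-definite; reduce −f:
−f: flip: (13,-2,11)→(11,2,13)
−f: reduced (well bottom): (11,2,13) with a≤c, −a<b≤a
flip sign back: reduced form of f is (-11,-2,-13)
g is negative-definite; reduce −g:
−g: flip: (181,86,11)→(11,-86,181)
−g: translate: b→2 (≡-86 mod 22), so (11,-86,181)→(11,2,13)
−g: reduced (well bottom): (11,2,13) with a≤c, −a<b≤a
flip sign back: reduced form of g is (-11,-2,-13)
reduced forms (-11, -2, -13) vs (-11, -2, -13) ⇒ equivalent

yes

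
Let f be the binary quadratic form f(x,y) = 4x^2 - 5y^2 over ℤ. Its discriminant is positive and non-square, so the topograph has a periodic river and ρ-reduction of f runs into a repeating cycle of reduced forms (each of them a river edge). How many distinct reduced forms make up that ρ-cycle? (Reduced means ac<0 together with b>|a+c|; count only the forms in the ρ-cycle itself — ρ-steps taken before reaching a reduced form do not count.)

D = 80, ⌊√D⌋ = 8
descent: ρ → (-5,0,4)
descent: ρ → (4,8,-1)  [lands on river]
river: ρ → (-1,8,4)
ρ-cycle length = 2 (tail of 2 descent steps not counted)

2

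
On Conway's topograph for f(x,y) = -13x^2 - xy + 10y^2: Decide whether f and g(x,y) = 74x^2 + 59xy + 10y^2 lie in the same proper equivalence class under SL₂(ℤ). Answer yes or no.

D₁ = 521, D₂ = 521
river cycle of f (length 34): (10, 21, -2), (-2, 19, 20), (20, 21, -1), (-1, 21, 20), (20, 19, -2), (-2, 21, 10), (10, 19, -4), (-4, 21, 5), (5, 19, -8), (-8, 13, 11), … (24 more)
river cycle of g (length 34): (10, 21, -2), (-2, 19, 20), (20, 21, -1), (-1, 21, 20), (20, 19, -2), (-2, 21, 10), (10, 19, -4), (-4, 21, 5), (5, 19, -8), (-8, 13, 11), … (24 more)
cycles coincide ⇒ equivalent

yes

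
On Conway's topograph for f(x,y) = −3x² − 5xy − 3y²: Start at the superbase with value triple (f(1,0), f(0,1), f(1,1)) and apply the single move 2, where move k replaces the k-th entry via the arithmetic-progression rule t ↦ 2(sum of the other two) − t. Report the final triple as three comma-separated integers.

start (-3,-3,-11) = (f(1,0),f(0,1),f(1,1))
replace slot 2: 2·((-3)+(-11)) − (-3) = -25 → (-3,-25,-11)

-3,-25,-11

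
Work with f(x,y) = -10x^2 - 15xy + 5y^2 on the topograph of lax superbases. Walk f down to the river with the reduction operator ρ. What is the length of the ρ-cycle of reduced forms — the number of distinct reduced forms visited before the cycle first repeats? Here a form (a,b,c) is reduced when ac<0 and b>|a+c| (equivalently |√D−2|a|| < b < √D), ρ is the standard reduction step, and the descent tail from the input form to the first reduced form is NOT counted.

D = 425, ⌊√D⌋ = 20
descent: ρ → (5,15,-10)  [lands on river]
river: ρ → (-10,5,10)
river: ρ → (10,15,-5)
river: ρ → (-5,15,10)
river: ρ → (10,5,-10)
river: ρ → (-10,15,5)
ρ-cycle length = 6 (tail of 1 descent step not counted)

6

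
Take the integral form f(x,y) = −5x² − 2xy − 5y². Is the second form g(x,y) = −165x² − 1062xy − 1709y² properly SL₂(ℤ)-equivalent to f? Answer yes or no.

D₁ = -96, D₂ = -96
f is negative-definite; reduce −f:
−f: reduced (well bottom): (5,2,5) with a≤c, −a<b≤a
flip sign back: reduced form of f is (-5,-2,-5)
g is negative-definite; reduce −g:
−g: translate: b→72 (≡1062 mod 330), so (165,1062,1709)→(165,72,8)
−g: flip: (165,72,8)→(8,-72,165)
−g: translate: b→8 (≡-72 mod 16), so (8,-72,165)→(8,8,5)
−g: flip: (8,8,5)→(5,-8,8)
−g: translate: b→2 (≡-8 mod 10), so (5,-8,8)→(5,2,5)
−g: reduced (well bottom): (5,2,5) with a≤c, −a<b≤a
flip sign back: reduced form of g is (-5,-2,-5)
reduced forms (-5, -2, -5) vs (-5, -2, -5) ⇒ equivalent

yes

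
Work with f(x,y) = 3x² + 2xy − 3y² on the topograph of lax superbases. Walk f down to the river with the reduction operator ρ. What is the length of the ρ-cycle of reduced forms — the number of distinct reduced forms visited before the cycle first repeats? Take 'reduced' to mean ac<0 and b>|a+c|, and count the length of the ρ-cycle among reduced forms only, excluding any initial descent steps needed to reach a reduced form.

D = 40, ⌊√D⌋ = 6
river: ρ → (-3,4,2)
river: ρ → (2,4,-3)
river: ρ → (-3,2,3)
river: ρ → (3,4,-2)
river: ρ → (-2,4,3)
river: ρ → (3,2,-3)
ρ-cycle length = 6 (tail of 0 descent steps not counted)

6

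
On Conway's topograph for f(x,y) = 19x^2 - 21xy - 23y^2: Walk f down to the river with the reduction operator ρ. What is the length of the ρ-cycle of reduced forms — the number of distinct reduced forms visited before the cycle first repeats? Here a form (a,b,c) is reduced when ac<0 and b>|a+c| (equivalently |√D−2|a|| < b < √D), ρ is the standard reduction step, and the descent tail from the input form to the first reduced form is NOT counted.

D = 2189, ⌊√D⌋ = 46
descent: ρ → (-23,21,19)  [lands on river]
river: ρ → (19,17,-25)
river: ρ → (-25,33,11)
river: ρ → (11,33,-25)
river: ρ → (-25,17,19)
river: ρ → (19,21,-23)
river: ρ → (-23,25,17)
river: ρ → (17,43,-5)
river: ρ → (-5,37,41)
river: ρ → (41,45,-1)
river: ρ → (-1,45,41)
river: ρ → (41,37,-5)
river: ρ → (-5,43,17)
river: ρ → (17,25,-23)
ρ-cycle length = 14 (tail of 1 descent step not counted)

14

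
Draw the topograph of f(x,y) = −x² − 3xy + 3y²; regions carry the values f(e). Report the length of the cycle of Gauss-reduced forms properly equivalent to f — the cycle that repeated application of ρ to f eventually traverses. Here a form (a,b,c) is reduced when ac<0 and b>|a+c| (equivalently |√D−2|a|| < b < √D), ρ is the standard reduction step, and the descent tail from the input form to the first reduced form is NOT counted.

D = 21, ⌊√D⌋ = 4
descent: ρ → (3,3,-1)  [lands on river]
river: ρ → (-1,3,3)
ρ-cycle length = 2 (tail of 1 descent step not counted)

2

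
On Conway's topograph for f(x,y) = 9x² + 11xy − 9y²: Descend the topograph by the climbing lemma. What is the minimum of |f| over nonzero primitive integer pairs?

river: ρ → (-9,7,11)
river: ρ → (11,15,-5)
river: ρ → (-5,15,11)
river: ρ → (11,7,-9)
river: ρ → (-9,11,9)
river: ρ → (9,7,-11)
river: ρ → (-11,15,5)
river: ρ → (5,15,-11)
river: ρ → (-11,7,9)
river: ρ → (9,11,-9)
closes: descent 0, river 10
min |a| on river = 5

5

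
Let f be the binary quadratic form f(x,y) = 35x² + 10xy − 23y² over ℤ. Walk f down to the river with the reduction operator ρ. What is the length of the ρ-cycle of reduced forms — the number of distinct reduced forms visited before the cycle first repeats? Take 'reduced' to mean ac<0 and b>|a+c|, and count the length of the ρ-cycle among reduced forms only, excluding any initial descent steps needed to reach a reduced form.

D = 3320, ⌊√D⌋ = 57
descent: ρ → (-23,36,22)  [lands on river]
river: ρ → (22,52,-7)
river: ρ → (-7,46,43)
river: ρ → (43,40,-10)
river: ρ → (-10,40,43)
river: ρ → (43,46,-7)
river: ρ → (-7,52,22)
river: ρ → (22,36,-23)
river: ρ → (-23,56,2)
river: ρ → (2,56,-23)
ρ-cycle length = 10 (tail of 1 descent step not counted)

10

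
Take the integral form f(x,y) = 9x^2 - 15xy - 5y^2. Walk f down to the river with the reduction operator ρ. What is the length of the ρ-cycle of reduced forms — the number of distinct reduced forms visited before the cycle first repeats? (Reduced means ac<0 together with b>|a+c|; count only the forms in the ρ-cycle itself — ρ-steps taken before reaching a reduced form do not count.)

D = 405, ⌊√D⌋ = 20
descent: ρ → (-5,15,9)  [lands on river]
river: ρ → (9,3,-11)
river: ρ → (-11,19,1)
river: ρ → (1,19,-11)
river: ρ → (-11,3,9)
river: ρ → (9,15,-5)
ρ-cycle length = 6 (tail of 1 descent step not counted)

6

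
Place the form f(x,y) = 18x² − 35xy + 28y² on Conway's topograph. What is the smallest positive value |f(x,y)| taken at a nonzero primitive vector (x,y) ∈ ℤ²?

translate: b→1 (≡-35 mod 36), so (18,-35,28)→(18,1,11)
flip: (18,1,11)→(11,-1,18)
reduced (well bottom): (11,-1,18) with a≤c, −a<b≤a
well minimum = a = 11

11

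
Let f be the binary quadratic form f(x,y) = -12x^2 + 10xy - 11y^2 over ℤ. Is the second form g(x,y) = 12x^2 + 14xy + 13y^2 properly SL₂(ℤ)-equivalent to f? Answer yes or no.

D₁ = -428, D₂ = -428
f is negative-definite; reduce −f:
−f: flip: (12,-10,11)→(11,10,12)
−f: reduced (well bottom): (11,10,12) with a≤c, −a<b≤a
flip sign back: reduced form of f is (-11,-10,-12)
g: translate: b→-10 (≡14 mod 24), so (12,14,13)→(12,-10,11)
g: flip: (12,-10,11)→(11,10,12)
g: reduced (well bottom): (11,10,12) with a≤c, −a<b≤a
reduced forms (-11, -10, -12) vs (11, 10, 12) ⇒ inequivalent

no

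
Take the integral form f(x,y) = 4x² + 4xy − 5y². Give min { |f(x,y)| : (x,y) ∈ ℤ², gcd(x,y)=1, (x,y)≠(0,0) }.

river: ρ → (-5,6,3)
river: ρ → (3,6,-5)
river: ρ → (-5,4,4)
river: ρ → (4,4,-5)
closes: descent 0, river 4
min |a| on river = 3

3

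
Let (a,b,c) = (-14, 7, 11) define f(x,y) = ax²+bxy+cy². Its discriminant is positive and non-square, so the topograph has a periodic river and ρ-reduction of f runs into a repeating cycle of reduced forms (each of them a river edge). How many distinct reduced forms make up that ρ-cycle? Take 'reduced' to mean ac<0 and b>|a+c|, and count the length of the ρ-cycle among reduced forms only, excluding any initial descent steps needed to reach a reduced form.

D = 665, ⌊√D⌋ = 25
river: ρ → (11,15,-10)
river: ρ → (-10,25,1)
river: ρ → (1,25,-10)
river: ρ → (-10,15,11)
river: ρ → (11,7,-14)
river: ρ → (-14,21,4)
river: ρ → (4,19,-19)
river: ρ → (-19,19,4)
river: ρ → (4,21,-14)
river: ρ → (-14,7,11)
ρ-cycle length = 10 (tail of 0 descent steps not counted)

10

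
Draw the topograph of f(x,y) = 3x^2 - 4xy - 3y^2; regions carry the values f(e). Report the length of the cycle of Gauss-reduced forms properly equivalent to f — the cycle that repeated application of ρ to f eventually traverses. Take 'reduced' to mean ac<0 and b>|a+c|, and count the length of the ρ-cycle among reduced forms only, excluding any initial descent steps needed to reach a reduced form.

D = 52, ⌊√D⌋ = 7
descent: ρ → (-3,4,3)  [lands on river]
river: ρ → (3,2,-4)
river: ρ → (-4,6,1)
river: ρ → (1,6,-4)
river: ρ → (-4,2,3)
river: ρ → (3,4,-3)
river: ρ → (-3,2,4)
river: ρ → (4,6,-1)
river: ρ → (-1,6,4)
river: ρ → (4,2,-3)
ρ-cycle length = 10 (tail of 1 descent step not counted)

10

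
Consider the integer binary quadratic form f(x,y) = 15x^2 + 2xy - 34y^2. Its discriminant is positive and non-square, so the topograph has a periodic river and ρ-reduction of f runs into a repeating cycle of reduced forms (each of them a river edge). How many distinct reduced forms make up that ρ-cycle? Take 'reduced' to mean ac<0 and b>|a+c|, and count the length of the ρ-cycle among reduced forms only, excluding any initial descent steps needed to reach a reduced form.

D = 2044, ⌊√D⌋ = 45
descent: ρ → (-34,-2,15)
descent: ρ → (15,32,-17)  [lands on river]
river: ρ → (-17,36,11)
river: ρ → (11,30,-26)
river: ρ → (-26,22,15)
river: ρ → (15,38,-10)
river: ρ → (-10,42,7)
river: ρ → (7,42,-10)
river: ρ → (-10,38,15)
river: ρ → (15,22,-26)
river: ρ → (-26,30,11)
river: ρ → (11,36,-17)
river: ρ → (-17,32,15)
river: ρ → (15,28,-21)
river: ρ → (-21,14,22)
river: ρ → (22,30,-13)
river: ρ → (-13,22,30)
river: ρ → (30,38,-5)
river: ρ → (-5,42,14)
river: ρ → (14,42,-5)
river: ρ → (-5,38,30)
river: ρ → (30,22,-13)
river: ρ → (-13,30,22)
river: ρ → (22,14,-21)
river: ρ → (-21,28,15)
ρ-cycle length = 24 (tail of 2 descent steps not counted)

24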